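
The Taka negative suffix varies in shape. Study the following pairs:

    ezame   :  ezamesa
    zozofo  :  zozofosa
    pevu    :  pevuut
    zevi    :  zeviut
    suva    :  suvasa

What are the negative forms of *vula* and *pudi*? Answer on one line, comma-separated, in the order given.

vulasa, pudiut

The alternation tracks the last vowel of the stem — -ut when the last vowel of the stem is a high vowel (*pevu*, *zevi*); -sa when the last vowel of the stem is a non-high vowel (*ezame*, *zozofo*, *suva*).
Since the last vowel of *vula* is /a/ (a non-high vowel), it takes -sa, giving *vulasa*.
*pudi*: last vowel = /i/, a high vowel → -ut → *pudiut*.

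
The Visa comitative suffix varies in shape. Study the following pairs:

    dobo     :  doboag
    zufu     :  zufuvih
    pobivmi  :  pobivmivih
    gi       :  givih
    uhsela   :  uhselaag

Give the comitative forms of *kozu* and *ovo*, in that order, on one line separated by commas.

The suffix is conditioned by the last vowel: -vih when the last vowel of the stem is a high vowel (*zufu*, *pobivmi*, *gi*); -ag when the last vowel of the stem is a non-high vowel (*dobo*, *uhsela*).
The last vowel of *kozu* is /u/, which is a high vowel, so the suffix is -vih, giving *kozuvih*.
*ovo*: last vowel = /o/, a non-high vowel → -ag → *ovoag*.

kozuvih, ovoag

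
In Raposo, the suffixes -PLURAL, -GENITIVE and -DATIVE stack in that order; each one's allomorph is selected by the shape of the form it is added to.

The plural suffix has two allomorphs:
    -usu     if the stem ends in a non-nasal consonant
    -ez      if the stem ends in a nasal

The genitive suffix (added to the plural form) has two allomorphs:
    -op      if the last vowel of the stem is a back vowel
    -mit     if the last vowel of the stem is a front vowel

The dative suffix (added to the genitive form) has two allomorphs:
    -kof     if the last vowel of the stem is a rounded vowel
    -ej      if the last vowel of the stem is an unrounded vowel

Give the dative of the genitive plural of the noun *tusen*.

*tusen* — final consonant /n/ (a nasal) → -ez → *tusenez*.
The plural form *tusenez*: last vowel = /e/, a front vowel → -mit → *tusenezmit*.
The genitive form *tusenezmit*: last vowel = /i/, an unrounded vowel → -ej → *tusenezmitej*.

tusenezmitej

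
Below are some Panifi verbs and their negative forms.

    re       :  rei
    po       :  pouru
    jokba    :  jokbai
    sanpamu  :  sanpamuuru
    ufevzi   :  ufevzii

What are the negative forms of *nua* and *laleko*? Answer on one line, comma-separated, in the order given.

The pattern is rounding harmony: -uru when the last vowel of the stem is a rounded vowel (*po*, *sanpamu*); -i when the last vowel of the stem is an unrounded vowel (*re*, *jokba*, *ufevzi*).
The last vowel of *nua* is /a/, which is an unrounded vowel, so the suffix is -i, giving *nuai*.
*laleko*: last vowel = /o/, a rounded vowel → -uru → *lalekouru*.

nuai, lalekouru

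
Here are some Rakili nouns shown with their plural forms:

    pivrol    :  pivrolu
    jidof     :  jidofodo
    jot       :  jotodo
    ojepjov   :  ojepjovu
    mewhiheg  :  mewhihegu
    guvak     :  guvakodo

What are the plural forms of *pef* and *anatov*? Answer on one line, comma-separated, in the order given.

The suffix is conditioned by the final consonant: -odo when the stem ends in a voiceless consonant (*jidof*, *jot*, *guvak*); -u when the stem ends in a voiced consonant (*pivrol*, *ojepjov*, *mewhiheg*).
Since the final consonant of *pef* is /f/ (voiceless), it takes -odo, giving *pefodo*.
*anatov* — final consonant /v/ (voiced) → -u → *anatovu*.

pefodo, anatovu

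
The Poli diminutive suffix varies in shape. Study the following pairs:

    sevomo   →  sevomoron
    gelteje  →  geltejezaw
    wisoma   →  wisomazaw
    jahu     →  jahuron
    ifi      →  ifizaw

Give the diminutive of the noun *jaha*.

The pattern is rounding harmony: -ron when the last vowel of the stem is a rounded vowel (*sevomo*, *jahu*); -zaw when the last vowel of the stem is an unrounded vowel (*gelteje*, *wisoma*, *ifi*).
*jaha* — last vowel /a/ (an unrounded vowel) → -zaw → *jahazaw*.

jahazaw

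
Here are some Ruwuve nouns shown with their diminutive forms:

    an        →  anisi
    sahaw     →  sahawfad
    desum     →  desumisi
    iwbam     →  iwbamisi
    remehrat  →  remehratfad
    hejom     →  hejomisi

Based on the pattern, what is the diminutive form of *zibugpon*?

The suffix is conditioned by the final consonant: -isi when the stem ends in a nasal (*an*, *desum*, *iwbam*, *hejom*); -fad when the stem ends in a non-nasal consonant (*sahaw*, *remehrat*).
*zibugpon* — final consonant /n/ (a nasal) → -isi → *zibugponisi*.

zibugponisi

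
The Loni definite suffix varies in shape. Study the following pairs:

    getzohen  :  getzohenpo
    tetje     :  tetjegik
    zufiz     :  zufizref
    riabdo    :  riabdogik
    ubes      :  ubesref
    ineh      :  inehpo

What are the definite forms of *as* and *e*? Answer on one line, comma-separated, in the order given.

asref, egik

The alternation tracks the final sound of the stem — -ref when the stem ends in a sibilant (*zufiz*, *ubes*); -po when the stem ends in a non-sibilant consonant (*getzohen*, *ineh*); -gik when the stem ends in a vowel (*tetje*, *riabdo*).
Since the final sound of *as* is /s/ (a sibilant), it takes -ref, giving *asref*.
Since the final sound of *e* is /e/ (a vowel), it takes -gik, giving *egik*.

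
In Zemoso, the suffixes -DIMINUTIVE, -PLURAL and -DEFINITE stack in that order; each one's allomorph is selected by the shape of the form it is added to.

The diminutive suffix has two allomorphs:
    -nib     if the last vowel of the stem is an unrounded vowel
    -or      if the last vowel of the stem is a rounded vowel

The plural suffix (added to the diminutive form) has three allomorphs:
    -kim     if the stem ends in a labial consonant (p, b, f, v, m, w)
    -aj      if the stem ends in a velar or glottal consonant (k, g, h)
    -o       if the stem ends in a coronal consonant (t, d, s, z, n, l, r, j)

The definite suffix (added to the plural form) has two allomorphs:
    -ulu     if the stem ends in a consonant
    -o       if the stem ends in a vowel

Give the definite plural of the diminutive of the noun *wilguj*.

*wilguj* — last vowel /u/ (a rounded vowel) → -or → *wilgujor*.
The diminutive form *wilgujor* — final consonant /r/ (coronal) → -o → *wilgujoro*.
Since the final sound of the plural form *wilgujoro* is /o/ (a vowel), it takes -o, giving *wilgujoroo*.

wilgujoroo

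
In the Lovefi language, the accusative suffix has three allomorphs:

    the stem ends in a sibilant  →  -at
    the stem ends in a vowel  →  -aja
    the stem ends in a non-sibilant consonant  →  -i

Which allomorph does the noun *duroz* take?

-at

The final sound of *duroz* is /z/, which is a sibilant, so the suffix is -at.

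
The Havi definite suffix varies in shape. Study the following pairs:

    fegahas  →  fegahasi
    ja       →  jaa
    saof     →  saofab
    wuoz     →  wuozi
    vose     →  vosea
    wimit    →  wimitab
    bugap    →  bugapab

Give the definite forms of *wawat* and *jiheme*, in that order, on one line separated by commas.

wawatab, jihemea

The suffix is conditioned by the final sound: -i when the stem ends in a sibilant (*fegahas*, *wuoz*); -ab when the stem ends in a non-sibilant consonant (*saof*, *wimit*, *bugap*); -a when the stem ends in a vowel (*ja*, *vose*).
*wawat* — final sound /t/ (a non-sibilant consonant) → -ab → *wawatab*.
*jiheme*: final sound = /e/, a vowel → -a → *jihemea*.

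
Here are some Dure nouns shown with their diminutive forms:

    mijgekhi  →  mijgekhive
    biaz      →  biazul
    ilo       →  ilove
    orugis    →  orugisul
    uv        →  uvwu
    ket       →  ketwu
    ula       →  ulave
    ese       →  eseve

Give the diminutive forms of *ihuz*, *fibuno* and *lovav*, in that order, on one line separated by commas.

ihuzul, fibunove, lovavwu

Looking at the final sound of each stem: -ul when the stem ends in a sibilant (*biaz*, *orugis*); -wu when the stem ends in a non-sibilant consonant (*uv*, *ket*); -ve when the stem ends in a vowel (*mijgekhi*, *ilo*, *ula*, *ese*).
*ihuz*: final sound = /z/, a sibilant → -ul → *ihuzul*.
*fibuno*: final sound = /o/, a vowel → -ve → *fibunove*.
*lovav* — final sound /v/ (a non-sibilant consonant) → -wu → *lovavwu*.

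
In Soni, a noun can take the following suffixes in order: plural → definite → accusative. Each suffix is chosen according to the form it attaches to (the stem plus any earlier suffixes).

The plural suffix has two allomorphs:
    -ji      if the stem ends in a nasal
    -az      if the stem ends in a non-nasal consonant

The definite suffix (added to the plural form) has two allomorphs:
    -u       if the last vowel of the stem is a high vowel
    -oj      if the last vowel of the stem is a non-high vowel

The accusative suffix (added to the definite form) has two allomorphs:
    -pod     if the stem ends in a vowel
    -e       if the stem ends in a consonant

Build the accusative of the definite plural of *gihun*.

gihunjiupod

The final consonant of *gihun* is /n/, which is a nasal, so the plural suffix is -ji, giving *gihunji*.
The last vowel of the plural form *gihunji* is /i/, which is a high vowel, so the definite suffix is -u, giving *gihunjiu*.
Since the final sound of the definite form *gihunjiu* is /u/ (a vowel), it takes -pod, giving *gihunjiupod*.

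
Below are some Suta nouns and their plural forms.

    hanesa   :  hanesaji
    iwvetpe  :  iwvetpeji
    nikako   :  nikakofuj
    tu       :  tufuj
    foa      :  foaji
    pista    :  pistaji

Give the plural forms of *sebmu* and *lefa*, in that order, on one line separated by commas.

sebmufuj, lefaji

The suffix is conditioned by the last vowel: -fuj when the last vowel of the stem is a rounded vowel (*nikako*, *tu*); -ji when the last vowel of the stem is an unrounded vowel (*hanesa*, *iwvetpe*, *foa*, *pista*).
*sebmu* — last vowel /u/ (a rounded vowel) → -fuj → *sebmufuj*.
*lefa*: last vowel = /a/, an unrounded vowel → -ji → *lefaji*.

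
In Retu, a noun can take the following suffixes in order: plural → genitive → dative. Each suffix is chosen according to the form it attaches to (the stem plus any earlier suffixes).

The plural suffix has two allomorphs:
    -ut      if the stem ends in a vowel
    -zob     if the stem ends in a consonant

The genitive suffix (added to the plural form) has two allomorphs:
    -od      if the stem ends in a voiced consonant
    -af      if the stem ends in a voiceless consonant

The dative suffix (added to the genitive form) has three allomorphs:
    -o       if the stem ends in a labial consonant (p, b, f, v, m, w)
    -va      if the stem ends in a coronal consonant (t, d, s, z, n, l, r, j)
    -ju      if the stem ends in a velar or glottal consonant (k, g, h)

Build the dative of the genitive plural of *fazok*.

Since the final sound of *fazok* is /k/ (a consonant), it takes -zob, giving *fazokzob*.
The plural form *fazokzob*: final consonant = /b/, voiced → -od → *fazokzobod*.
The genitive form *fazokzobod*: final consonant = /d/, coronal → -va → *fazokzobodva*.

fazokzobodva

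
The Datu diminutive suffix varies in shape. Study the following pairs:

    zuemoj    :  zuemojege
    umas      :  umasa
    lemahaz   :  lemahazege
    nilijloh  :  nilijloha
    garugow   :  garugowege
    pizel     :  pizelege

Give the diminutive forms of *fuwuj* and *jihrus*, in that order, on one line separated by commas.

The pattern is voicing of the final consonant: -a when the stem ends in a voiceless consonant (*umas*, *nilijloh*); -ege when the stem ends in a voiced consonant (*zuemoj*, *lemahaz*, *garugow*, *pizel*).
Since the final consonant of *fuwuj* is /j/ (voiced), it takes -ege, giving *fuwujege*.
*jihrus* — final consonant /s/ (voiceless) → -a → *jihrusa*.

fuwujege, jihrusa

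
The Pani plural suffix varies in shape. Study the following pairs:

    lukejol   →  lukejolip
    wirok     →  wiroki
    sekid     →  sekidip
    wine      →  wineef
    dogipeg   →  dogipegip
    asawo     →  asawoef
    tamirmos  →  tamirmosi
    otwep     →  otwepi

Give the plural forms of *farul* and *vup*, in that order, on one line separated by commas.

farulip, vupi

The pattern is voicing of the final sound: -i when the stem ends in a voiceless consonant (*wirok*, *tamirmos*, *otwep*); -ip when the stem ends in a voiced consonant (*lukejol*, *sekid*, *dogipeg*); -ef when the stem ends in a vowel (*wine*, *asawo*).
Since the final sound of *farul* is /l/ (a voiced consonant), it takes -ip, giving *farulip*.
The final sound of *vup* is /p/, which is a voiceless consonant, so the suffix is -i, giving *vupi*.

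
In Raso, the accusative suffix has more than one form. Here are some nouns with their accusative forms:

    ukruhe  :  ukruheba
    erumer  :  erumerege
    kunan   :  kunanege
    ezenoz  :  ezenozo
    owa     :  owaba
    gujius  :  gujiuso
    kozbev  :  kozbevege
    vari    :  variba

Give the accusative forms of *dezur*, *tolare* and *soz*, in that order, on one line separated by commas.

The alternation tracks the final sound of the stem — -o when the stem ends in a sibilant (*ezenoz*, *gujius*); -ege when the stem ends in a non-sibilant consonant (*erumer*, *kunan*, *kozbev*); -ba when the stem ends in a vowel (*ukruhe*, *owa*, *vari*).
The final sound of *dezur* is /r/, which is a non-sibilant consonant, so the suffix is -ege, giving *dezurege*.
*tolare* — final sound /e/ (a vowel) → -ba → *tolareba*.
*soz* — final sound /z/ (a sibilant) → -o → *sozo*.

dezurege, tolareba, sozo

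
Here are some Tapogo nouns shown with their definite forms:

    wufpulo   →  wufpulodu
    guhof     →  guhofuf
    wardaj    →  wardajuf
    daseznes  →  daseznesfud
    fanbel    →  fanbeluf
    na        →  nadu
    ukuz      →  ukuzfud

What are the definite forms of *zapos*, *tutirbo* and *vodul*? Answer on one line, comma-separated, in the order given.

The suffix is conditioned by the final sound: -fud when the stem ends in a sibilant (*daseznes*, *ukuz*); -uf when the stem ends in a non-sibilant consonant (*guhof*, *wardaj*, *fanbel*); -du when the stem ends in a vowel (*wufpulo*, *na*).
*zapos* — final sound /s/ (a sibilant) → -fud → *zaposfud*.
*tutirbo* — final sound /o/ (a vowel) → -du → *tutirbodu*.
Since the final sound of *vodul* is /l/ (a non-sibilant consonant), it takes -uf, giving *voduluf*.

zaposfud, tutirbodu, voduluf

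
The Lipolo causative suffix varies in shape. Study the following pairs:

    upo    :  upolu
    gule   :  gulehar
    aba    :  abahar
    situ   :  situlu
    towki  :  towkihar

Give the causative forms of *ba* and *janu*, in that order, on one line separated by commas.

bahar, janulu

Looking at the last vowel of each stem: -lu when the last vowel of the stem is a rounded vowel (*upo*, *situ*); -har when the last vowel of the stem is an unrounded vowel (*gule*, *aba*, *towki*).
*ba*: last vowel = /a/, an unrounded vowel → -har → *bahar*.
Since the last vowel of *janu* is /u/ (a rounded vowel), it takes -lu, giving *janulu*.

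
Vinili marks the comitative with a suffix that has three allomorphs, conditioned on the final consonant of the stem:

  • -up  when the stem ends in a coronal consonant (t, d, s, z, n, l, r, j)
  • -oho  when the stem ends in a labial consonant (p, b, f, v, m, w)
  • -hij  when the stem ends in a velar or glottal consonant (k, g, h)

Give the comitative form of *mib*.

The final consonant of *mib* is /b/, which is labial, so the suffix is -oho, giving *miboho*.

miboho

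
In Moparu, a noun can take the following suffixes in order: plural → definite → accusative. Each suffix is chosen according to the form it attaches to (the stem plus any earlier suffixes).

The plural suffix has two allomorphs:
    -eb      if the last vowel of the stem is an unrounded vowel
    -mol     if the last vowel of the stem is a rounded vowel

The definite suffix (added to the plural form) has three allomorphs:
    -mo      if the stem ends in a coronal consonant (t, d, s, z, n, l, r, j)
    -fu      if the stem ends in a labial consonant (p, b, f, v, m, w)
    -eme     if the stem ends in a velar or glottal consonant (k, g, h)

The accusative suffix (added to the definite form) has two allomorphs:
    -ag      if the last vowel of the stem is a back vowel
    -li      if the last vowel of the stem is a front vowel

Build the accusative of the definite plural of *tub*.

*tub* — last vowel /u/ (a rounded vowel) → -mol → *tubmol*.
Since the final consonant of the plural form *tubmol* is /l/ (coronal), it takes -mo, giving *tubmolmo*.
The last vowel of the definite form *tubmolmo* is /o/, which is a back vowel, so the accusative suffix is -ag, giving *tubmolmoag*.

tubmolmoag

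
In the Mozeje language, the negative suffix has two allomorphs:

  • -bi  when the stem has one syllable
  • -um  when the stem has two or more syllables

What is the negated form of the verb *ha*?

habi

*ha* (one syllable) → -bi → *habi*.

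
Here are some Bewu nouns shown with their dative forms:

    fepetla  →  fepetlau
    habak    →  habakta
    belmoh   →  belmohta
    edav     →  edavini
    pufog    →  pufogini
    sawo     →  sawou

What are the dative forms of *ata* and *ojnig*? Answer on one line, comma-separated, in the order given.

atau, ojnigini

The pattern is voicing of the final sound: -ta when the stem ends in a voiceless consonant (*habak*, *belmoh*); -ini when the stem ends in a voiced consonant (*edav*, *pufog*); -u when the stem ends in a vowel (*fepetla*, *sawo*).
The final sound of *ata* is /a/, which is a vowel, so the suffix is -u, giving *atau*.
*ojnig* — final sound /g/ (a voiced consonant) → -ini → *ojnigini*.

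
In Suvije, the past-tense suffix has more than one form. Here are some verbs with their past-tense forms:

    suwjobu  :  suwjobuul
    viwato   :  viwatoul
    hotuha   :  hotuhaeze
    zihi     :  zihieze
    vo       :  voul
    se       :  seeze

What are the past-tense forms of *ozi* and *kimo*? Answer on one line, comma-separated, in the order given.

ozieze, kimoul

The alternation tracks the last vowel of the stem — -ul when the last vowel of the stem is a rounded vowel (*suwjobu*, *viwato*, *vo*); -eze when the last vowel of the stem is an unrounded vowel (*hotuha*, *zihi*, *se*).
The last vowel of *ozi* is /i/, which is an unrounded vowel, so the suffix is -eze, giving *ozieze*.
The last vowel of *kimo* is /o/, which is a rounded vowel, so the suffix is -ul, giving *kimoul*.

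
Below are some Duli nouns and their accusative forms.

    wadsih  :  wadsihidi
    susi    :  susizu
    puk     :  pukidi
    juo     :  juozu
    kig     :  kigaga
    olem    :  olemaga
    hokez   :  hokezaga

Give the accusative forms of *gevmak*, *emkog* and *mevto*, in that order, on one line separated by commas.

gevmakidi, emkogaga, mevtozu

The pattern is voicing of the final sound: -idi when the stem ends in a voiceless consonant (*wadsih*, *puk*); -aga when the stem ends in a voiced consonant (*kig*, *olem*, *hokez*); -zu when the stem ends in a vowel (*susi*, *juo*).
The final sound of *gevmak* is /k/, which is a voiceless consonant, so the suffix is -idi, giving *gevmakidi*.
Since the final sound of *emkog* is /g/ (a voiced consonant), it takes -aga, giving *emkogaga*.
*mevto* — final sound /o/ (a vowel) → -zu → *mevtozu*.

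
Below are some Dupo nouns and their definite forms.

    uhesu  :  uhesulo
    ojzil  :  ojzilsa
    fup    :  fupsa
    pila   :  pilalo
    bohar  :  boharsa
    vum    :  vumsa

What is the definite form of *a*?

alo

Looking at the final sound of each stem: -sa when the stem ends in a consonant (*ojzil*, *fup*, *bohar*, *vum*); -lo when the stem ends in a vowel (*uhesu*, *pila*).
*a*: final sound = /a/, a vowel → -lo → *alo*.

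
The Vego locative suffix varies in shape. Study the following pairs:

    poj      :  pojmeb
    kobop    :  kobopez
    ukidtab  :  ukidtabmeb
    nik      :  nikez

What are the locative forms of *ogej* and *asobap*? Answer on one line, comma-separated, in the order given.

ogejmeb, asobapez

The alternation tracks the final consonant of the stem — -ez when the stem ends in a voiceless consonant (*kobop*, *nik*); -meb when the stem ends in a voiced consonant (*poj*, *ukidtab*).
*ogej* — final consonant /j/ (voiced) → -meb → *ogejmeb*.
Since the final consonant of *asobap* is /p/ (voiceless), it takes -ez, giving *asobapez*.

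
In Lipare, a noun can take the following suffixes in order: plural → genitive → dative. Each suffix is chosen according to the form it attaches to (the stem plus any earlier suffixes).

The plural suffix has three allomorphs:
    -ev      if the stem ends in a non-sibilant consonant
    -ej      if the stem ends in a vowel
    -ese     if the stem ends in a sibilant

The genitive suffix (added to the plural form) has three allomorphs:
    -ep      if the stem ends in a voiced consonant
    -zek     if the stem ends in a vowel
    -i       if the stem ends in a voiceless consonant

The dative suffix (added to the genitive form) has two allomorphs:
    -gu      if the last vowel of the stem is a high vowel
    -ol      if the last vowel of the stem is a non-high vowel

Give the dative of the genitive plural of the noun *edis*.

edisesezekol

*edis* — final sound /s/ (a sibilant) → -ese → *edisese*.
Since the final sound of the plural form *edisese* is /e/ (a vowel), it takes -zek, giving *edisesezek*.
The last vowel of the genitive form *edisesezek* is /e/, which is a non-high vowel, so the dative suffix is -ol, giving *edisesezekol*.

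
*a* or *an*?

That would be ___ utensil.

The indefinite article is chosen by the initial *sound* of the following word, not its spelling.
*utensil* begins with the sound /juː/ (u pronounced /juː/) — a consonant sound.
So the article is *a*: That would be a utensil.

a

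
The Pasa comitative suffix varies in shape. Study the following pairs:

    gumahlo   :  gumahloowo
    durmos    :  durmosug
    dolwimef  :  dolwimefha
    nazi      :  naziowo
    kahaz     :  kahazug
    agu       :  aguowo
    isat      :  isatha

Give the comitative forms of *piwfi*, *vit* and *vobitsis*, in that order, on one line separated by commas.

piwfiowo, vitha, vobitsisug

Looking at the final sound of each stem: -ug when the stem ends in a sibilant (*durmos*, *kahaz*); -ha when the stem ends in a non-sibilant consonant (*dolwimef*, *isat*); -owo when the stem ends in a vowel (*gumahlo*, *nazi*, *agu*).
Since the final sound of *piwfi* is /i/ (a vowel), it takes -owo, giving *piwfiowo*.
The final sound of *vit* is /t/, which is a non-sibilant consonant, so the suffix is -ha, giving *vitha*.
*vobitsis*: final sound = /s/, a sibilant → -ug → *vobitsisug*.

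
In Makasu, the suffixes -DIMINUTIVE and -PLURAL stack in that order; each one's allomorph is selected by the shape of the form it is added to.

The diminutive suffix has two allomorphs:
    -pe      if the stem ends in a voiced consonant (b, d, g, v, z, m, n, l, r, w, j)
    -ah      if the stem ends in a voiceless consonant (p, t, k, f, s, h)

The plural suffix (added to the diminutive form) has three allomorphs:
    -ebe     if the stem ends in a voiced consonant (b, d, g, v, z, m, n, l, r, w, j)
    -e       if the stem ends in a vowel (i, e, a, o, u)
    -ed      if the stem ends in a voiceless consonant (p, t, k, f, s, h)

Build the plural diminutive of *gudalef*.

The final consonant of *gudalef* is /f/, which is voiceless, so the diminutive suffix is -ah, giving *gudalefah*.
The diminutive form *gudalefah* — final sound /h/ (a voiceless consonant) → -ed → *gudalefahed*.

gudalefahed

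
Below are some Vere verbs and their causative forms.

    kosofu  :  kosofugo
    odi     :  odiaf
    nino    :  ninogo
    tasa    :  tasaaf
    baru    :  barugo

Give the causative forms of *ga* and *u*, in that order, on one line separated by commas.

Looking at the last vowel of each stem: -go when the last vowel of the stem is a rounded vowel (*kosofu*, *nino*, *baru*); -af when the last vowel of the stem is an unrounded vowel (*odi*, *tasa*).
*ga*: last vowel = /a/, an unrounded vowel → -af → *gaaf*.
Since the last vowel of *u* is /u/ (a rounded vowel), it takes -go, giving *ugo*.

gaaf, ugo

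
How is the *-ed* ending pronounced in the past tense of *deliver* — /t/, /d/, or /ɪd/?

/d/

The stem *deliver* ends in a voiced sound other than /d/.
The -ed suffix is realized as /ɪd/ after /t, d/; as /t/ after other voiceless consonants; and as /d/ after other voiced sounds.
So -ed on *deliver* is pronounced /d/.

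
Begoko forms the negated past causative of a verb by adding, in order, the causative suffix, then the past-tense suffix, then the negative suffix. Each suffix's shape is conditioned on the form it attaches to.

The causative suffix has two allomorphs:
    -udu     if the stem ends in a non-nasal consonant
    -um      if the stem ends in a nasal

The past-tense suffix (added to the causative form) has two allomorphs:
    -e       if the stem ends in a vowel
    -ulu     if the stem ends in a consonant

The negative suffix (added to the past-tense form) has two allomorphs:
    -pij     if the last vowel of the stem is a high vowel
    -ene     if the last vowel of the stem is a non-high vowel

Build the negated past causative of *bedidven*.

The final consonant of *bedidven* is /n/, which is a nasal, so the causative suffix is -um, giving *bedidvenum*.
The causative form *bedidvenum* — final sound /m/ (a consonant) → -ulu → *bedidvenumulu*.
The last vowel of the past-tense form *bedidvenumulu* is /u/, which is a high vowel, so the negative suffix is -pij, giving *bedidvenumulupij*.

bedidvenumulupij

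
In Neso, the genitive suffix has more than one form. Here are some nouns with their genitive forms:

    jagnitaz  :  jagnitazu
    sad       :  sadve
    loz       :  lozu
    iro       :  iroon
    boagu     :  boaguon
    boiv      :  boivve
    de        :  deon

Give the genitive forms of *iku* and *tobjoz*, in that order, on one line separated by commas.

ikuon, tobjozu

The pattern is sibilance of the final sound: -u when the stem ends in a sibilant (*jagnitaz*, *loz*); -ve when the stem ends in a non-sibilant consonant (*sad*, *boiv*); -on when the stem ends in a vowel (*iro*, *boagu*, *de*).
*iku*: final sound = /u/, a vowel → -on → *ikuon*.
*tobjoz*: final sound = /z/, a sibilant → -u → *tobjozu*.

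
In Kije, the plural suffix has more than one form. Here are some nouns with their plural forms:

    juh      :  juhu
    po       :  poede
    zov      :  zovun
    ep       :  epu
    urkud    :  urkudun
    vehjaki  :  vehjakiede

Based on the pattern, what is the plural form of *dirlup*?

The pattern is voicing of the final sound: -u when the stem ends in a voiceless consonant (*juh*, *ep*); -un when the stem ends in a voiced consonant (*zov*, *urkud*); -ede when the stem ends in a vowel (*po*, *vehjaki*).
*dirlup*: final sound = /p/, a voiceless consonant → -u → *dirlupu*.

dirlupu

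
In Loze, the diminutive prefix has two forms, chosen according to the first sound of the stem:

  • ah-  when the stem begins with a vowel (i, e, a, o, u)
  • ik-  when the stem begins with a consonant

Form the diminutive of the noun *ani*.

ahani

Since the first sound of *ani* is /a/ (a vowel), it takes ah-, giving *ahani*.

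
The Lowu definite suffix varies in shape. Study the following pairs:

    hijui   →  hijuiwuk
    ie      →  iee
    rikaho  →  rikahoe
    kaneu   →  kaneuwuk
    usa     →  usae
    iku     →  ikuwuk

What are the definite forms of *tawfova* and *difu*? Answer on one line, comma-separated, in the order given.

Looking at the last vowel of each stem: -wuk when the last vowel of the stem is a high vowel (*hijui*, *kaneu*, *iku*); -e when the last vowel of the stem is a non-high vowel (*ie*, *rikaho*, *usa*).
*tawfova*: last vowel = /a/, a non-high vowel → -e → *tawfovae*.
Since the last vowel of *difu* is /u/ (a high vowel), it takes -wuk, giving *difuwuk*.

tawfovae, difuwuk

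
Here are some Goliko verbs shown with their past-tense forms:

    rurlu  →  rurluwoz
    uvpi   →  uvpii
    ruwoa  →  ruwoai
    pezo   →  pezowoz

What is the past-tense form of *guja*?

The pattern is rounding harmony: -woz when the last vowel of the stem is a rounded vowel (*rurlu*, *pezo*); -i when the last vowel of the stem is an unrounded vowel (*uvpi*, *ruwoa*).
The last vowel of *guja* is /a/, which is an unrounded vowel, so the suffix is -i, giving *gujai*.

gujai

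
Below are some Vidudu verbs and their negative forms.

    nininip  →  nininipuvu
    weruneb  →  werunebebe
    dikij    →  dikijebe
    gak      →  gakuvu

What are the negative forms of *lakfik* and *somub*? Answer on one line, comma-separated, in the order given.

The suffix is conditioned by the final consonant: -uvu when the stem ends in a voiceless consonant (*nininip*, *gak*); -ebe when the stem ends in a voiced consonant (*weruneb*, *dikij*).
Since the final consonant of *lakfik* is /k/ (voiceless), it takes -uvu, giving *lakfikuvu*.
*somub* — final consonant /b/ (voiced) → -ebe → *somubebe*.

lakfikuvu, somubebe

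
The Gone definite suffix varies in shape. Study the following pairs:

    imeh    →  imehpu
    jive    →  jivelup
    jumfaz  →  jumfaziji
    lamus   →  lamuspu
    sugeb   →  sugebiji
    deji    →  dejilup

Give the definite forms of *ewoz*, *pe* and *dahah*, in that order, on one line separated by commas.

ewoziji, pelup, dahahpu

The alternation tracks the final sound of the stem — -pu when the stem ends in a voiceless consonant (*imeh*, *lamus*); -iji when the stem ends in a voiced consonant (*jumfaz*, *sugeb*); -lup when the stem ends in a vowel (*jive*, *deji*).
*ewoz*: final sound = /z/, a voiced consonant → -iji → *ewoziji*.
Since the final sound of *pe* is /e/ (a vowel), it takes -lup, giving *pelup*.
Since the final sound of *dahah* is /h/ (a voiceless consonant), it takes -pu, giving *dahahpu*.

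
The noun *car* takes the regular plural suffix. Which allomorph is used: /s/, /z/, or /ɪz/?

The stem *car* ends in a voiced non-sibilant sound.
The plural suffix surfaces as /ɪz/ after sibilants, /s/ after other voiceless consonants, and /z/ after other voiced sounds.
So the plural -s on *car* is pronounced /z/.

/z/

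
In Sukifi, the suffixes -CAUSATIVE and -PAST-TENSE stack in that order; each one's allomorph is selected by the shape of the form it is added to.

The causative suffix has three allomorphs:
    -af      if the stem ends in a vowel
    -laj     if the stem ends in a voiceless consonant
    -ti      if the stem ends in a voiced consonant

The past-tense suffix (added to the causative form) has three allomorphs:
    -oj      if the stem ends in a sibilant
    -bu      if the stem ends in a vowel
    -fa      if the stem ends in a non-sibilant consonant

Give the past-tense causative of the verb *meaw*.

Since the final sound of *meaw* is /w/ (a voiced consonant), it takes -ti, giving *meawti*.
The causative form *meawti* — final sound /i/ (a vowel) → -bu → *meawtibu*.

meawtibu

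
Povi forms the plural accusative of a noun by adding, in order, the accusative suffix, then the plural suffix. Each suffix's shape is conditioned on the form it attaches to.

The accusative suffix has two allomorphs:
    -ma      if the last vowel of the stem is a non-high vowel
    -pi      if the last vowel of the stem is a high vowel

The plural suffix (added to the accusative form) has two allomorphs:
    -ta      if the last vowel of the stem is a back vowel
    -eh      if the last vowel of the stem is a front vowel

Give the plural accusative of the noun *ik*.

The last vowel of *ik* is /i/, which is a high vowel, so the accusative suffix is -pi, giving *ikpi*.
The accusative form *ikpi*: last vowel = /i/, a front vowel → -eh → *ikpieh*.

ikpieh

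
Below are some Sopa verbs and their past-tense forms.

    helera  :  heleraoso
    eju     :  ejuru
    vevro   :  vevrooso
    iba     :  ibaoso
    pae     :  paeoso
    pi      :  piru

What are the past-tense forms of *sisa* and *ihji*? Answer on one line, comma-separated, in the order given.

The suffix is conditioned by the last vowel: -ru when the last vowel of the stem is a high vowel (*eju*, *pi*); -oso when the last vowel of the stem is a non-high vowel (*helera*, *vevro*, *iba*, *pae*).
Since the last vowel of *sisa* is /a/ (a non-high vowel), it takes -oso, giving *sisaoso*.
*ihji*: last vowel = /i/, a high vowel → -ru → *ihjiru*.

sisaoso, ihjiru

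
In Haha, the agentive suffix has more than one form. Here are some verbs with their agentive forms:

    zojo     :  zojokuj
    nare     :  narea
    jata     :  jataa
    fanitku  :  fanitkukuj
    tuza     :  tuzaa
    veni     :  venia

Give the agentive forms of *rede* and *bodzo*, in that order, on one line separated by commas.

redea, bodzokuj

The pattern is rounding harmony: -kuj when the last vowel of the stem is a rounded vowel (*zojo*, *fanitku*); -a when the last vowel of the stem is an unrounded vowel (*nare*, *jata*, *tuza*, *veni*).
The last vowel of *rede* is /e/, which is an unrounded vowel, so the suffix is -a, giving *redea*.
The last vowel of *bodzo* is /o/, which is a rounded vowel, so the suffix is -kuj, giving *bodzokuj*.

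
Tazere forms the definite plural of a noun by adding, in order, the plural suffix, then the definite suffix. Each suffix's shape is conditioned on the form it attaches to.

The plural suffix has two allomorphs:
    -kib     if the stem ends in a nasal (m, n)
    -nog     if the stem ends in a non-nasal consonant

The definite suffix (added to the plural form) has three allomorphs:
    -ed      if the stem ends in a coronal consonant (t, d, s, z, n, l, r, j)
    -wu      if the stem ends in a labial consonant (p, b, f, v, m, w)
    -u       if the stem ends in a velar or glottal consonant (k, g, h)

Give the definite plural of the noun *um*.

umkibwu

*um*: final consonant = /m/, a nasal → -kib → *umkib*.
The final consonant of the plural form *umkib* is /b/, which is labial, so the definite suffix is -wu, giving *umkibwu*.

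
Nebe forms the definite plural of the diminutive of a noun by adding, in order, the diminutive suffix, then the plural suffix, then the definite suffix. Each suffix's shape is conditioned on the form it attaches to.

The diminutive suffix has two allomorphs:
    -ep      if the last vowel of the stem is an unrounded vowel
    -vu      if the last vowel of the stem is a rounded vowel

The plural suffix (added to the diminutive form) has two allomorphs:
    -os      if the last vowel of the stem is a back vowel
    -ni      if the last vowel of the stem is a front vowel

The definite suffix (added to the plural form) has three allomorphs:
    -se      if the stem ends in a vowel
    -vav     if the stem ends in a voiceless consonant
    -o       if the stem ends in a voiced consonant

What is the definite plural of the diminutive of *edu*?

The last vowel of *edu* is /u/, which is a rounded vowel, so the diminutive suffix is -vu, giving *eduvu*.
Since the last vowel of the diminutive form *eduvu* is /u/ (a back vowel), it takes -os, giving *eduvuos*.
The final sound of the plural form *eduvuos* is /s/, which is a voiceless consonant, so the definite suffix is -vav, giving *eduvuosvav*.

eduvuosvav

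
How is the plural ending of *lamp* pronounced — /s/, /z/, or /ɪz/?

The stem *lamp* ends in a voiceless non-sibilant consonant.
The plural suffix surfaces as /ɪz/ after sibilants, /s/ after other voiceless consonants, and /z/ after other voiced sounds.
So the plural -s on *lamp* is pronounced /s/.

/s/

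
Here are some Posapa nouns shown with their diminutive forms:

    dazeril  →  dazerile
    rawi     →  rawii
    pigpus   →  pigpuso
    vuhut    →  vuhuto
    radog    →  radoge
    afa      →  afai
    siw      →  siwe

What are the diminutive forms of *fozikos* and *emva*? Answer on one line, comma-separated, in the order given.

fozikoso, emvai

The suffix is conditioned by the final sound: -o when the stem ends in a voiceless consonant (*pigpus*, *vuhut*); -e when the stem ends in a voiced consonant (*dazeril*, *radog*, *siw*); -i when the stem ends in a vowel (*rawi*, *afa*).
Since the final sound of *fozikos* is /s/ (a voiceless consonant), it takes -o, giving *fozikoso*.
Since the final sound of *emva* is /a/ (a vowel), it takes -i, giving *emvai*.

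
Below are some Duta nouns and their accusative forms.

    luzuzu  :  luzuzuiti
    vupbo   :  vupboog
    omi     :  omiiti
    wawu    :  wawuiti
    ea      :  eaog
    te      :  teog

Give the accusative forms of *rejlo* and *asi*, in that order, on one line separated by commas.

The suffix is conditioned by the last vowel: -iti when the last vowel of the stem is a high vowel (*luzuzu*, *omi*, *wawu*); -og when the last vowel of the stem is a non-high vowel (*vupbo*, *ea*, *te*).
Since the last vowel of *rejlo* is /o/ (a non-high vowel), it takes -og, giving *rejloog*.
Since the last vowel of *asi* is /i/ (a high vowel), it takes -iti, giving *asiiti*.

rejloog, asiiti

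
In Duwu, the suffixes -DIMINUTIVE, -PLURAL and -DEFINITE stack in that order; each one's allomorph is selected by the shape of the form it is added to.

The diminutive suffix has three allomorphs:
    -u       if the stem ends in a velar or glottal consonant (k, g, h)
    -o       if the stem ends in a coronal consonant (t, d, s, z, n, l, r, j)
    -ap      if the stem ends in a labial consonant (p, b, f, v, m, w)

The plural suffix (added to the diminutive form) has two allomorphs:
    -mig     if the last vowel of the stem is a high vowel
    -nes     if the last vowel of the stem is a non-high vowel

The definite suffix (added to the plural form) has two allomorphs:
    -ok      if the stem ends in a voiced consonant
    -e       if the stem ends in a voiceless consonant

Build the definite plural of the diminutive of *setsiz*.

setsizonese

The final consonant of *setsiz* is /z/, which is coronal, so the diminutive suffix is -o, giving *setsizo*.
The diminutive form *setsizo*: last vowel = /o/, a non-high vowel → -nes → *setsizones*.
The final consonant of the plural form *setsizones* is /s/, which is voiceless, so the definite suffix is -e, giving *setsizonese*.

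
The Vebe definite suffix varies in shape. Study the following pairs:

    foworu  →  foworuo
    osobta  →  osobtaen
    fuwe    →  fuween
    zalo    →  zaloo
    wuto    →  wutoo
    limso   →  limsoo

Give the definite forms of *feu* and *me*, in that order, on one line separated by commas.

The suffix is conditioned by the last vowel: -o when the last vowel of the stem is a rounded vowel (*foworu*, *zalo*, *wuto*, *limso*); -en when the last vowel of the stem is an unrounded vowel (*osobta*, *fuwe*).
The last vowel of *feu* is /u/, which is a rounded vowel, so the suffix is -o, giving *feuo*.
Since the last vowel of *me* is /e/ (an unrounded vowel), it takes -en, giving *meen*.

feuo, meen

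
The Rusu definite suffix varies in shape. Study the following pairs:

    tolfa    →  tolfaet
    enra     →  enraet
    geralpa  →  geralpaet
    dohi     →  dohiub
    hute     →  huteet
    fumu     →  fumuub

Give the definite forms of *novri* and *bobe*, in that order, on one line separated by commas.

novriub, bobeet

Looking at the last vowel of each stem: -ub when the last vowel of the stem is a high vowel (*dohi*, *fumu*); -et when the last vowel of the stem is a non-high vowel (*tolfa*, *enra*, *geralpa*, *hute*).
*novri* — last vowel /i/ (a high vowel) → -ub → *novriub*.
Since the last vowel of *bobe* is /e/ (a non-high vowel), it takes -et, giving *bobeet*.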